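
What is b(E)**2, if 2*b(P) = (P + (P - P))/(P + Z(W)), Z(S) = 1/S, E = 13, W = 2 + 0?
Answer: 169/729 ≈ 0.23182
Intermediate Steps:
W = 2
Z(S) = 1/S
b(P) = P/(2*(1/2 + P)) (b(P) = ((P + (P - P))/(P + 1/2))/2 = ((P + 0)/(P + 1/2))/2 = (P/(1/2 + P))/2 = P/(2*(1/2 + P)))
b(E)**2 = (13/(1 + 2*13))**2 = (13/(1 + 26))**2 = (13/27)**2 = 169/729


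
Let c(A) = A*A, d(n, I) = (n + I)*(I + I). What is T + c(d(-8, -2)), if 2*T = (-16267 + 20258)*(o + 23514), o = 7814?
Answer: 62516624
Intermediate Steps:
d(n, I) = 2*I*(I + n) (d(n, I) = (I + n)*(2*I) = 2*I*(I + n))
c(A) = A**2
T = 62515024 (T = ((-16267 + 20258)*(7814 + 23514))/2 = (3991*31328)/2 = (1/2)*125030048 = 62515024)
T + c(d(-8, -2)) = 62515024 + (2*(-2)*(-2 - 8))**2 = 62515024 + (2*(-2)*(-10))**2 = 62515024 + 40**2 = 62515024 + 1600 = 62516624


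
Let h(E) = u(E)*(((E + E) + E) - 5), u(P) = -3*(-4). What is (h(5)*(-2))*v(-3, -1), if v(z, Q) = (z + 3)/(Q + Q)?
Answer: 0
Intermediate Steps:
u(P) = 12
v(z, Q) = (3 + z)/(2*Q) (v(z, Q) = (3 + z)/((2*Q)) = (3 + z)*(1/(2*Q)) = (3 + z)/(2*Q))
h(E) = -60 + 36*E (h(E) = 12*(((E + E) + E) - 5) = 12*((2*E + E) - 5) = 12*(3*E - 5) = 12*(-5 + 3*E) = -60 + 36*E)
(h(5)*(-2))*v(-3, -1) = ((-60 + 36*5)*(-2))*((½)*(3 - 3)/(-1)) = ((-60 + 180)*(-2))*((½)*(-1)*0) = (120*(-2))*0 = -240*0 = 0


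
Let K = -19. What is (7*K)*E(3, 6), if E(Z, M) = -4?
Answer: 532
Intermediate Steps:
(7*K)*E(3, 6) = (7*(-19))*(-4) = -133*(-4) = 532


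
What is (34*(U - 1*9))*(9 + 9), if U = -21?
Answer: -18360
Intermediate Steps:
(34*(U - 1*9))*(9 + 9) = (34*(-21 - 1*9))*(9 + 9) = (34*(-21 - 9))*18 = (34*(-30))*18 = -1020*18 = -18360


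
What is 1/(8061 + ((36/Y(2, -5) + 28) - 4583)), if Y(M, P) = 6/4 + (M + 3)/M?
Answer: 1/3515 ≈ 0.00028449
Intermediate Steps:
Y(M, P) = 3/2 + (3 + M)/M (Y(M, P) = 6*(1/4) + (3 + M)/M = 3/2 + (3 + M)/M)
1/(8061 + ((36/Y(2, -5) + 28) - 4583)) = 1/(8061 + ((36/(5/2 + 3/2) + 28) - 4583)) = 1/(8061 + ((36/4 + 28) - 4583)) = 1/(8061 + (((1/4)*36 + 28) - 4583)) = 1/(8061 + ((9 + 28) - 4583)) = 1/(8061 + (37 - 4583)) = 1/(8061 - 4546) = 1/3515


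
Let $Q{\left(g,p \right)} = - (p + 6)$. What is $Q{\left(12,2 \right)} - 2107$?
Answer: $-2115$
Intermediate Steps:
$Q{\left(g,p \right)} = -6 - p$ ($Q{\left(g,p \right)} = - (6 + p) = -6 - p$)
$Q{\left(12,2 \right)} - 2107 = \left(-6 - 2\right) - 2107 = -8 - 2107 = -2115$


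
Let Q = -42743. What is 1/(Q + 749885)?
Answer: 1/707142 ≈ 1.4141e-6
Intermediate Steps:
1/(Q + 749885) = 1/(-42743 + 749885) = 1/707142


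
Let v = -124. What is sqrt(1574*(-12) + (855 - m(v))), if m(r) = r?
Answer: I*sqrt(17909) ≈ 133.82*I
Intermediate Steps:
sqrt(1574*(-12) + (855 - m(v))) = sqrt(1574*(-12) + (855 - 1*(-124))) = sqrt(-18888 + (855 + 124)) = sqrt(-18888 + 979) = sqrt(-17909) = I*sqrt(17909)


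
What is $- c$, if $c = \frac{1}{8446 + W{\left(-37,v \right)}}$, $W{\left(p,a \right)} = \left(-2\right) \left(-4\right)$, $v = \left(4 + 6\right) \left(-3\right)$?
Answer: $- \frac{1}{8454} \approx -0.00011829$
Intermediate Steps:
$v = -30$ ($v = 10 \left(-3\right) = -30$)
$W{\left(p,a \right)} = 8$
$c = \frac{1}{8454}$ ($c = \frac{1}{8446 + 8} = \frac{1}{8454} \approx 0.00011829$)
$- c = \left(-1\right) \frac{1}{8454} = - \frac{1}{8454}$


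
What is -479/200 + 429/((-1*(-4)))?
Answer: 20971/200 ≈ 104.85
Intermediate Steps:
-479/200 + 429/((-1*(-4))) = -479*1/200 + 429/4 = -479/200 + 429*(1/4) = -479/200 + 429/4 = 20971/200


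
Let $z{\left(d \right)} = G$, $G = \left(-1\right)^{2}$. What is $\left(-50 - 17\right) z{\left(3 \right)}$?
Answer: $-67$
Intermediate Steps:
$G = 1$
$z{\left(d \right)} = 1$
$\left(-50 - 17\right) z{\left(3 \right)} = \left(-50 - 17\right) 1 = \left(-67\right) 1 = -67$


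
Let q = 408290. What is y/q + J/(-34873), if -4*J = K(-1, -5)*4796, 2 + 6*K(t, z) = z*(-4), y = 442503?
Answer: 16900026249/14238297170 ≈ 1.1869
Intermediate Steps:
K(t, z) = -1/3 - 2*z/3 (K(t, z) = -1/3 + (z*(-4))/6 = -1/3 + (-4*z)/6 = -1/3 - 2*z/3)
J = -3597 (J = -(-1/3 - 2/3*(-5))*4796/4 = -(-1/3 + 10/3)*4796/4 = -3*4796/4 = -1/4*14388 = -3597)
y/q + J/(-34873) = 442503/408290 - 3597/(-34873) = 442503*(1/408290) - 3597*(-1/34873) = 442503/408290 + 3597/34873 = 16900026249/14238297170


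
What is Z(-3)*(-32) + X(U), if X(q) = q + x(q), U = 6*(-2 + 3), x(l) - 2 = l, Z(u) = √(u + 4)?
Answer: -18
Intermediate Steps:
Z(u) = √(4 + u)
x(l) = 2 + l
U = 6 (U = 6*1 = 6)
X(q) = 2 + 2*q (X(q) = q + (2 + q) = 2 + 2*q)
Z(-3)*(-32) + X(U) = √(4 - 3)*(-32) + (2 + 2*6) = √1*(-32) + (2 + 12) = 1*(-32) + 14 = -32 + 14 = -18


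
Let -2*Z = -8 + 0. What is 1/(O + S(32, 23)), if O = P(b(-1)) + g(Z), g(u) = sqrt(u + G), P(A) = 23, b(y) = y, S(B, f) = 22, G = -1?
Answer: 15/674 - sqrt(3)/2022 ≈ 0.021399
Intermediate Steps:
Z = 4 (Z = -(-8 + 0)/2 = -1/2*(-8) = 4)
g(u) = sqrt(-1 + u) (g(u) = sqrt(u - 1) = sqrt(-1 + u))
O = 23 + sqrt(3) (O = 23 + sqrt(-1 + 4) = 23 + sqrt(3) ≈ 24.732)
1/(O + S(32, 23)) = 1/((23 + sqrt(3)) + 22) = 1/(45 + sqrt(3))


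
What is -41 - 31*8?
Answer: -289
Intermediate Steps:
-41 - 31*8 = -41 - 248 = -289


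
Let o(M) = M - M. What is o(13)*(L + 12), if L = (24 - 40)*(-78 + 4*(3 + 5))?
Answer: 0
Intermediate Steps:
L = 736 (L = -16*(-78 + 4*8) = -16*(-78 + 32) = -16*(-46) = 736)
o(M) = 0
o(13)*(L + 12) = 0*(736 + 12) = 0*748 = 0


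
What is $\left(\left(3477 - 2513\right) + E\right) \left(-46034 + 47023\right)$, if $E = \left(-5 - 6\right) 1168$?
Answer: $-11753276$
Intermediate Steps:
$E = -12848$ ($E = \left(-5 - 6\right) 1168 = \left(-11\right) 1168 = -12848$)
$\left(\left(3477 - 2513\right) + E\right) \left(-46034 + 47023\right) = \left(\left(3477 - 2513\right) - 12848\right) \left(-46034 + 47023\right) = \left(\left(3477 - 2513\right) - 12848\right) 989 = \left(964 - 12848\right) 989 = \left(-11884\right) 989 = -11753276$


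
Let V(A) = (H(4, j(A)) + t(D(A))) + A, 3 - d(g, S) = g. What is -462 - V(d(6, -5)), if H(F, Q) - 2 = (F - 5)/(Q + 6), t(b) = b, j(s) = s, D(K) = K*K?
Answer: -1409/3 ≈ -469.67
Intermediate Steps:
D(K) = K**2
d(g, S) = 3 - g
H(F, Q) = 2 + (-5 + F)/(6 + Q) (H(F, Q) = 2 + (F - 5)/(Q + 6) = 2 + (-5 + F)/(6 + Q))
V(A) = A + A**2 + (11 + 2*A)/(6 + A) (V(A) = ((7 + 4 + 2*A)/(6 + A) + A**2) + A = ((11 + 2*A)/(6 + A) + A**2) + A = (A**2 + (11 + 2*A)/(6 + A)) + A = A + A**2 + (11 + 2*A)/(6 + A))
-462 - V(d(6, -5)) = -462 - (11 + 2*(3 - 1*6) + (3 - 1*6)*(1 + (3 - 1*6))*(6 + (3 - 1*6)))/(6 + (3 - 1*6)) = -462 - (11 + 2*(3 - 6) + (3 - 6)*(1 + (3 - 6))*(6 + (3 - 6)))/(6 + (3 - 6)) = -462 - (11 + 2*(-3) - 3*(1 - 3)*(6 - 3))/(6 - 3) = -462 - (11 - 6 - 3*(-2)*3)/3 = -462 - (11 - 6 + 18)/3 = -462 - 23/3 = -1409/3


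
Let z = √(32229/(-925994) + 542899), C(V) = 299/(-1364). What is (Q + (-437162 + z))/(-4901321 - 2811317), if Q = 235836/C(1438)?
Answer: 226195871/1153039381 - √465516800405995738/7141856512172 ≈ 0.19608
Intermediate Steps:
C(V) = -299/1364 (C(V) = 299*(-1/1364) = -299/1364)
z = √465516800405995738/925994 (z = √(32229*(-1/925994) + 542899) = √(-32229/925994 + 542899) = √(502721184377/925994) = √465516800405995738/925994 ≈ 736.82)
Q = -321680304/299 (Q = 235836/(-299/1364) = 235836*(-1364/299) = -321680304/299 ≈ -1.0759e+6)
(Q + (-437162 + z))/(-4901321 - 2811317) = (-321680304/299 + (-437162 + √465516800405995738/925994))/(-4901321 - 2811317) = (-452391742/299 + √465516800405995738/925994)/(-7712638) = (-452391742/299 + √465516800405995738/925994)*(-1/7712638) = 226195871/1153039381 - √465516800405995738/7141856512172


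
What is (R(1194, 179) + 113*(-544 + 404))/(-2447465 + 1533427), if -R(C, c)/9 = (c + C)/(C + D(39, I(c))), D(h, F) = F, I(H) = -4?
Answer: 18838157/1087705220 ≈ 0.017319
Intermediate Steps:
R(C, c) = -9*(C + c)/(-4 + C) (R(C, c) = -9*(c + C)/(C - 4) = -9*(C + c)/(-4 + C))
(R(1194, 179) + 113*(-544 + 404))/(-2447465 + 1533427) = (9*(-1*1194 - 1*179)/(-4 + 1194) + 113*(-544 + 404))/(-2447465 + 1533427) = (9*(-1194 - 179)/1190 + 113*(-140))/(-914038) = (9*(1/1190)*(-1373) - 15820)*(-1/914038) = (-12357/1190 - 15820)*(-1/914038) = -18838157/1190*(-1/914038) = 18838157/1087705220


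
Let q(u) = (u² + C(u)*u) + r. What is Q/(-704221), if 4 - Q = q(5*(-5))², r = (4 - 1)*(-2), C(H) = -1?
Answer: 414732/704221 ≈ 0.58892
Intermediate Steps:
r = -6 (r = 3*(-2) = -6)
q(u) = -6 + u² - u (q(u) = (u² - u) - 6 = -6 + u² - u)
Q = -414732 (Q = 4 - (-6 + (5*(-5))² - 5*(-5))² = 4 - (-6 + (-25)² - 1*(-25))² = 4 - (-6 + 625 + 25)² = 4 - 1*644² = 4 - 1*414736 = 4 - 414736 = -414732)
Q/(-704221) = -414732/(-704221) = -414732*(-1/704221) = 414732/704221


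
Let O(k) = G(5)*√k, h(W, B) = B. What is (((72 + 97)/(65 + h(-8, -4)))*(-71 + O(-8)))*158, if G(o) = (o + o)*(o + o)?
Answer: -1895842/61 + 5340400*I*√2/61 ≈ -31079.0 + 1.2381e+5*I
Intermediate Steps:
G(o) = 4*o² (G(o) = (2*o)*(2*o) = 4*o²)
O(k) = 100*√k (O(k) = (4*5²)*√k = (4*25)*√k = 100*√k)
(((72 + 97)/(65 + h(-8, -4)))*(-71 + O(-8)))*158 = (((72 + 97)/(65 - 4))*(-71 + 100*√(-8)))*158 = ((169/61)*(-71 + 100*(2*I*√2)))*158 = ((169*(1/61))*(-71 + 200*I*√2))*158 = (169*(-71 + 200*I*√2)/61)*158 = (-11999/61 + 33800*I*√2/61)*158 = -1895842/61 + 5340400*I*√2/61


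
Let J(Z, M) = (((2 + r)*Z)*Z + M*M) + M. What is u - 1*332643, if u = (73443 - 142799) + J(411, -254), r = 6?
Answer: 1013631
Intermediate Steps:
J(Z, M) = M + M² + 8*Z² (J(Z, M) = (((2 + 6)*Z)*Z + M*M) + M = ((8*Z)*Z + M²) + M = (8*Z² + M²) + M = (M² + 8*Z²) + M = M + M² + 8*Z²)
u = 1346274 (u = (73443 - 142799) + (-254 + (-254)² + 8*411²) = -69356 + (-254 + 64516 + 8*168921) = -69356 + (-254 + 64516 + 1351368) = -69356 + 1415630 = 1346274)
u - 1*332643 = 1346274 - 1*332643 = 1346274 - 332643 = 1013631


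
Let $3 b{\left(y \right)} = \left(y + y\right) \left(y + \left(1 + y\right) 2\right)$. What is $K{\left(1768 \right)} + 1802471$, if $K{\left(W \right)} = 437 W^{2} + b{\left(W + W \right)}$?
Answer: $\frac{4178396597}{3} \approx 1.3928 \cdot 10^{9}$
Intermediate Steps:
$b{\left(y \right)} = \frac{2 y \left(2 + 3 y\right)}{3}$ ($b{\left(y \right)} = \frac{\left(y + y\right) \left(y + \left(1 + y\right) 2\right)}{3} = \frac{2 y \left(y + \left(2 + 2 y\right)\right)}{3} = \frac{2 y \left(2 + 3 y\right)}{3}$)
$K{\left(W \right)} = 437 W^{2} + \frac{4 W \left(2 + 6 W\right)}{3}$ ($K{\left(W \right)} = 437 W^{2} + \frac{2 \left(W + W\right) \left(2 + 3 \left(W + W\right)\right)}{3} = 437 W^{2} + \frac{2 \cdot 2 W \left(2 + 3 \cdot 2 W\right)}{3} = 437 W^{2} + \frac{2 \cdot 2 W \left(2 + 6 W\right)}{3} = 437 W^{2} + \frac{4 W \left(2 + 6 W\right)}{3}$)
$K{\left(1768 \right)} + 1802471 = \frac{1}{3} \cdot 1768 \left(8 + 1335 \cdot 1768\right) + 1802471 = \frac{1}{3} \cdot 1768 \left(8 + 2360280\right) + 1802471 = \frac{1}{3} \cdot 1768 \cdot 2360288 + 1802471 = \frac{4172989184}{3} + 1802471 = \frac{4178396597}{3}$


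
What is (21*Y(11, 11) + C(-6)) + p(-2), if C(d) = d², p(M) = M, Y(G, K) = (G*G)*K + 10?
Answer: 28195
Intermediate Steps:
Y(G, K) = 10 + K*G² (Y(G, K) = G²*K + 10 = K*G² + 10 = 10 + K*G²)
(21*Y(11, 11) + C(-6)) + p(-2) = (21*(10 + 11*11²) + (-6)²) - 2 = (21*(10 + 11*121) + 36) - 2 = (21*(10 + 1331) + 36) - 2 = (21*1341 + 36) - 2 = (28161 + 36) - 2 = 28197 - 2 = 28195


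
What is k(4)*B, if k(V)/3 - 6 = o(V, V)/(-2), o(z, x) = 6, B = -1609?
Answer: -14481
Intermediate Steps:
k(V) = 9 (k(V) = 18 + 3*(6/(-2)) = 18 + 3*(6*(-½)) = 18 + 3*(-3) = 18 - 9 = 9)
k(4)*B = 9*(-1609) = -14481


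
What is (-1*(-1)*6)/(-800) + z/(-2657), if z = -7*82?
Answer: 221629/1062800 ≈ 0.20853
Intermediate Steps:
z = -574
(-1*(-1)*6)/(-800) + z/(-2657) = (-1*(-1)*6)/(-800) - 574/(-2657) = (1*6)*(-1/800) - 574*(-1/2657) = 6*(-1/800) + 574/2657 = -3/400 + 574/2657 = 221629/1062800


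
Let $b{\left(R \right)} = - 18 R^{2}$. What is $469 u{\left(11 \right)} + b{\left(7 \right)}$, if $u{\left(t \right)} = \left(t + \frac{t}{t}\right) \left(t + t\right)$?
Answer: $122934$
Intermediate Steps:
$u{\left(t \right)} = 2 t \left(1 + t\right)$ ($u{\left(t \right)} = \left(t + 1\right) 2 t = \left(1 + t\right) 2 t = 2 t \left(1 + t\right)$)
$469 u{\left(11 \right)} + b{\left(7 \right)} = 469 \cdot 2 \cdot 11 \left(1 + 11\right) - 18 \cdot 7^{2} = 469 \cdot 2 \cdot 11 \cdot 12 - 882 = 469 \cdot 264 - 882 = 123816 - 882 = 122934$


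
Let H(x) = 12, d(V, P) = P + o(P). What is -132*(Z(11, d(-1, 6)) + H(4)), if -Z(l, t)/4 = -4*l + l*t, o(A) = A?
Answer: 44880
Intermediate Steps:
d(V, P) = 2*P (d(V, P) = P + P = 2*P)
Z(l, t) = 16*l - 4*l*t (Z(l, t) = -4*(-4*l + l*t) = 16*l - 4*l*t)
-132*(Z(11, d(-1, 6)) + H(4)) = -132*(4*11*(4 - 2*6) + 12) = -132*(4*11*(4 - 1*12) + 12) = -132*(4*11*(4 - 12) + 12) = -132*(4*11*(-8) + 12) = -132*(-352 + 12) = -132*(-340) = 44880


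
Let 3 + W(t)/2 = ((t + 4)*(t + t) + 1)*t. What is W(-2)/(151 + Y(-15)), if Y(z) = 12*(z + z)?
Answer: -2/19 ≈ -0.10526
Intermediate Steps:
Y(z) = 24*z (Y(z) = 12*(2*z) = 24*z)
W(t) = -6 + 2*t*(1 + 2*t*(4 + t)) (W(t) = -6 + 2*(((t + 4)*(t + t) + 1)*t) = -6 + 2*(((4 + t)*(2*t) + 1)*t) = -6 + 2*((2*t*(4 + t) + 1)*t) = -6 + 2*((1 + 2*t*(4 + t))*t) = -6 + 2*(t*(1 + 2*t*(4 + t))) = -6 + 2*t*(1 + 2*t*(4 + t)))
W(-2)/(151 + Y(-15)) = (-6 + 2*(-2) + 4*(-2)³ + 16*(-2)²)/(151 + 24*(-15)) = (-6 - 4 + 4*(-8) + 16*4)/(151 - 360) = (-6 - 4 - 32 + 64)/(-209) = -1/209*22 = -2/19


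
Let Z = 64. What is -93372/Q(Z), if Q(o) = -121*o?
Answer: 23343/1936 ≈ 12.057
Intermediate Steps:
-93372/Q(Z) = -93372/((-121*64)) = -93372/(-7744) = -93372*(-1/7744) = 23343/1936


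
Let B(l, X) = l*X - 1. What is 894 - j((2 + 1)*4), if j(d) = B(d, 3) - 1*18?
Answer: 877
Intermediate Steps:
B(l, X) = -1 + X*l (B(l, X) = X*l - 1 = -1 + X*l)
j(d) = -19 + 3*d (j(d) = (-1 + 3*d) - 1*18 = (-1 + 3*d) - 18 = -19 + 3*d)
894 - j((2 + 1)*4) = 894 - (-19 + 3*((2 + 1)*4)) = 894 - (-19 + 3*(3*4)) = 894 - (-19 + 3*12) = 894 - (-19 + 36) = 894 - 1*17 = 894 - 17 = 877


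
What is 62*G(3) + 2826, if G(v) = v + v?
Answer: 3198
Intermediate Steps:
G(v) = 2*v
62*G(3) + 2826 = 62*(2*3) + 2826 = 62*6 + 2826 = 372 + 2826 = 3198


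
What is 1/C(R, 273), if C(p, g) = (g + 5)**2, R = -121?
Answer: 1/77284 ≈ 1.2939e-5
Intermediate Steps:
C(p, g) = (5 + g)**2
1/C(R, 273) = 1/((5 + 273)**2) = 1/(278**2) = 1/77284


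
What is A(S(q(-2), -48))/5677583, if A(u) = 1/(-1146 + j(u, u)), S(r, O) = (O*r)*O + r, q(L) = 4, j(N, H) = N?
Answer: 1/45840805142 ≈ 2.1815e-11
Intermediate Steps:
S(r, O) = r + r*O**2 (S(r, O) = r*O**2 + r = r + r*O**2)
A(u) = 1/(-1146 + u)
A(S(q(-2), -48))/5677583 = 1/(-1146 + 4*(1 + (-48)**2)*5677583) = (1/5677583)/(-1146 + 4*(1 + 2304)) = (1/5677583)/(-1146 + 4*2305) = (1/5677583)/(-1146 + 9220) = (1/5677583)/8074 = (1/8074)*(1/5677583) = 1/45840805142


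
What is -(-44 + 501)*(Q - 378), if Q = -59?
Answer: 199709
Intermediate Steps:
-(-44 + 501)*(Q - 378) = -(-44 + 501)*(-59 - 378) = -457*(-437) = -1*(-199709) = 199709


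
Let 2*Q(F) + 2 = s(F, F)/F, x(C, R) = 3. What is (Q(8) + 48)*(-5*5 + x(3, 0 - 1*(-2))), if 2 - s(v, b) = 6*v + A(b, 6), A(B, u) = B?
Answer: -3839/4 ≈ -959.75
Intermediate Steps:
s(v, b) = 2 - b - 6*v (s(v, b) = 2 - (6*v + b) = 2 - (b + 6*v) = 2 + (-b - 6*v) = 2 - b - 6*v)
Q(F) = -1 + (2 - 7*F)/(2*F) (Q(F) = -1 + ((2 - F - 6*F)/F)/2 = -1 + ((2 - 7*F)/F)/2 = -1 + (2 - 7*F)/(2*F))
(Q(8) + 48)*(-5*5 + x(3, 0 - 1*(-2))) = ((-9/2 + 1/8) + 48)*(-5*5 + 3) = ((-9/2 + ⅛) + 48)*(-25 + 3) = (-35/8 + 48)*(-22) = (349/8)*(-22) = -3839/4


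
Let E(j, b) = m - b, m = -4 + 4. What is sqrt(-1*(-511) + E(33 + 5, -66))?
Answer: sqrt(577) ≈ 24.021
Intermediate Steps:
m = 0
E(j, b) = -b (E(j, b) = 0 - b = -b)
sqrt(-1*(-511) + E(33 + 5, -66)) = sqrt(-1*(-511) - 1*(-66)) = sqrt(511 + 66) = sqrt(577)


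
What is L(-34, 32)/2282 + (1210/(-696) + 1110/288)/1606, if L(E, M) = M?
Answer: 39129077/2550764832 ≈ 0.015340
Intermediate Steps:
L(-34, 32)/2282 + (1210/(-696) + 1110/288)/1606 = 32/2282 + (1210/(-696) + 1110/288)/1606 = 32*(1/2282) + (1210*(-1/696) + 1110*(1/288))*(1/1606) = 16/1141 + (-605/348 + 185/48)*(1/1606) = 16/1141 + (2945/1392)*(1/1606) = 16/1141 + 2945/2235552 = 39129077/2550764832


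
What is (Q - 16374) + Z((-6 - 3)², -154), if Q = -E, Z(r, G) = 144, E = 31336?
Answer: -47566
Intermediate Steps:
Q = -31336 (Q = -1*31336 = -31336)
(Q - 16374) + Z((-6 - 3)², -154) = (-31336 - 16374) + 144 = -47710 + 144 = -47566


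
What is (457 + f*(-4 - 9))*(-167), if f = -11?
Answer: -100200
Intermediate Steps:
(457 + f*(-4 - 9))*(-167) = (457 - 11*(-4 - 9))*(-167) = (457 - 11*(-13))*(-167) = (457 + 143)*(-167) = 600*(-167) = -100200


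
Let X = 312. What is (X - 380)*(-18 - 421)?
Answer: 29852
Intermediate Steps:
(X - 380)*(-18 - 421) = (312 - 380)*(-18 - 421) = -68*(-439) = 29852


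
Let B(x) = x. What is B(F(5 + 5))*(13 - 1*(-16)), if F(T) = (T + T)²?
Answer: 11600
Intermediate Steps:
F(T) = 4*T² (F(T) = (2*T)² = 4*T²)
B(F(5 + 5))*(13 - 1*(-16)) = (4*(5 + 5)²)*(13 - 1*(-16)) = (4*10²)*(13 + 16) = (4*100)*29 = 400*29 = 11600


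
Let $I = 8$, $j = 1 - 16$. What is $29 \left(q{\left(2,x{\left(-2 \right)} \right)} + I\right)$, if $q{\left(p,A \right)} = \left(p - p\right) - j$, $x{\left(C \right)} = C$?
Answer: $667$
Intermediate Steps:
$j = -15$ ($j = 1 - 16 = -15$)
$q{\left(p,A \right)} = 15$ ($q{\left(p,A \right)} = \left(p - p\right) - -15 = 0 + 15 = 15$)
$29 \left(q{\left(2,x{\left(-2 \right)} \right)} + I\right) = 29 \left(15 + 8\right) = 29 \cdot 23 = 667$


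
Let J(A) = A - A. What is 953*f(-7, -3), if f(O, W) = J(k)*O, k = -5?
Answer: 0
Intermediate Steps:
J(A) = 0
f(O, W) = 0 (f(O, W) = 0*O = 0)
953*f(-7, -3) = 953*0 = 0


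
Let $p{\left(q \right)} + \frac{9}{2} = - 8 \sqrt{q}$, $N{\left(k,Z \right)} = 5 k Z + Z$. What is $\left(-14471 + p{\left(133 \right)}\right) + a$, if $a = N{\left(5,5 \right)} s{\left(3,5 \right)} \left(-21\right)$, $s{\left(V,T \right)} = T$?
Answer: $- \frac{56251}{2} - 8 \sqrt{133} \approx -28218.0$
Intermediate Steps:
$N{\left(k,Z \right)} = Z + 5 Z k$ ($N{\left(k,Z \right)} = 5 Z k + Z = Z + 5 Z k$)
$p{\left(q \right)} = - \frac{9}{2} - 8 \sqrt{q}$
$a = -13650$ ($a = 5 \left(1 + 5 \cdot 5\right) 5 \left(-21\right) = 5 \left(1 + 25\right) 5 \left(-21\right) = 5 \cdot 26 \cdot 5 \left(-21\right) = 130 \cdot 5 \left(-21\right) = 650 \left(-21\right) = -13650$)
$\left(-14471 + p{\left(133 \right)}\right) + a = \left(-14471 - \left(\frac{9}{2} + 8 \sqrt{133}\right)\right) - 13650 = \left(- \frac{28951}{2} - 8 \sqrt{133}\right) - 13650 = - \frac{56251}{2} - 8 \sqrt{133}$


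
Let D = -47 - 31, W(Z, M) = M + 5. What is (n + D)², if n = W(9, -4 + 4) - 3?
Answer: 5776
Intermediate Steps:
W(Z, M) = 5 + M
D = -78
n = 2 (n = (5 + (-4 + 4)) - 3 = (5 + 0) - 3 = 5 - 3 = 2)
(n + D)² = (2 - 78)² = (-76)² = 5776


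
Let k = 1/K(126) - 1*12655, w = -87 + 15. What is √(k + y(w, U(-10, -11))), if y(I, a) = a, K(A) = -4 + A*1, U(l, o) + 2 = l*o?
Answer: I*√186749426/122 ≈ 112.01*I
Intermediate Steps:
U(l, o) = -2 + l*o
w = -72
K(A) = -4 + A
k = -1543909/122 (k = 1/(-4 + 126) - 1*12655 = 1/122 - 12655 = -1543909/122 ≈ -12655.)
√(k + y(w, U(-10, -11))) = √(-1543909/122 + (-2 - 10*(-11))) = √(-1543909/122 + (-2 + 110)) = √(-1543909/122 + 108) = √(-1530733/122) = I*√186749426/122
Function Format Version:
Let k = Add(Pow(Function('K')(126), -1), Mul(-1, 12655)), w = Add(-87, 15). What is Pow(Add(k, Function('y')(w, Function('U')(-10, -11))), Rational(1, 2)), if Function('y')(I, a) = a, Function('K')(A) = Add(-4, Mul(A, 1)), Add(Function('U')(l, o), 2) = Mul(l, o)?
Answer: Mul(Rational(1, 122), I, Pow(186749426, Rational(1, 2))) ≈ Mul(112.01, I)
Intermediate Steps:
Function('U')(l, o) = Add(-2, Mul(l, o))
w = -72
Function('K')(A) = Add(-4, A)
k = Rational(-1543909, 122) (k = Add(Pow(Add(-4, 126), -1), Mul(-1, 12655)) = Add(Pow(122, -1), -12655) = Add(Rational(1, 122), -12655) = Rational(-1543909, 122) ≈ -12655.)
Pow(Add(k, Function('y')(w, Function('U')(-10, -11))), Rational(1, 2)) = Pow(Add(Rational(-1543909, 122), Add(-2, Mul(-10, -11))), Rational(1, 2)) = Pow(Add(Rational(-1543909, 122), Add(-2, 110)), Rational(1, 2)) = Pow(Add(Rational(-1543909, 122), 108), Rational(1, 2)) = Pow(Rational(-1530733, 122), Rational(1, 2)) = Mul(Rational(1, 122), I, Pow(186749426, Rational(1, 2)))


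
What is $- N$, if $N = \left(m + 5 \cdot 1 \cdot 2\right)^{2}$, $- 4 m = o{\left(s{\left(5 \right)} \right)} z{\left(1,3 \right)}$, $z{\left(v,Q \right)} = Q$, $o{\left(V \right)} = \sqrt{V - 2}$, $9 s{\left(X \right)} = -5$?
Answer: $- \frac{1577}{16} + 5 i \sqrt{23} \approx -98.563 + 23.979 i$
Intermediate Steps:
$s{\left(X \right)} = - \frac{5}{9}$ ($s{\left(X \right)} = \frac{1}{9} \left(-5\right) = - \frac{5}{9}$)
$o{\left(V \right)} = \sqrt{-2 + V}$
$m = - \frac{i \sqrt{23}}{4}$ ($m = - \frac{\sqrt{-2 - \frac{5}{9}} \cdot 3}{4} = - \frac{\sqrt{- \frac{23}{9}} \cdot 3}{4} = - \frac{\frac{i \sqrt{23}}{3} \cdot 3}{4} = - \frac{i \sqrt{23}}{4} \approx - 1.199 i$)
$N = \left(10 - \frac{i \sqrt{23}}{4}\right)^{2}$ ($N = \left(- \frac{i \sqrt{23}}{4} + 5 \cdot 1 \cdot 2\right)^{2} = \left(- \frac{i \sqrt{23}}{4} + 5 \cdot 2\right)^{2} = \left(- \frac{i \sqrt{23}}{4} + 10\right)^{2} = \left(10 - \frac{i \sqrt{23}}{4}\right)^{2} \approx 98.563 - 23.979 i$)
$- N = - \frac{\left(40 - i \sqrt{23}\right)^{2}}{16}$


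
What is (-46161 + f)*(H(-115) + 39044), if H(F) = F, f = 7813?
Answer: -1492849292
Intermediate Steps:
(-46161 + f)*(H(-115) + 39044) = (-46161 + 7813)*(-115 + 39044) = -38348*38929 = -1492849292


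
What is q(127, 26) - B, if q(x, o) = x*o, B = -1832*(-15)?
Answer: -24178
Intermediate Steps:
B = 27480
q(x, o) = o*x
q(127, 26) - B = 26*127 - 1*27480 = 3302 - 27480 = -24178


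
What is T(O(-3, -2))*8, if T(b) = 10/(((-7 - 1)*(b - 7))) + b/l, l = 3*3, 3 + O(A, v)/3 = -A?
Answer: 10/7 ≈ 1.4286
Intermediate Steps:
O(A, v) = -9 - 3*A (O(A, v) = -9 + 3*(-A) = -9 - 3*A)
l = 9
T(b) = 10/(56 - 8*b) + b/9 (T(b) = 10/(((-7 - 1)*(b - 7))) + b/9 = 10/((-8*(-7 + b))) + b*(⅑) = 10/(56 - 8*b) + b/9)
T(O(-3, -2))*8 = ((-45 - 28*(-9 - 3*(-3)) + 4*(-9 - 3*(-3))²)/(36*(-7 + (-9 - 3*(-3)))))*8 = ((-45 - 28*(-9 + 9) + 4*(-9 + 9)²)/(36*(-7 + (-9 + 9))))*8 = ((-45 - 28*0 + 4*0²)/(36*(-7 + 0)))*8 = ((1/36)*(-45 + 0 + 4*0)/(-7))*8 = ((1/36)*(-⅐)*(-45 + 0 + 0))*8 = ((1/36)*(-⅐)*(-45))*8 = (5/28)*8 = 10/7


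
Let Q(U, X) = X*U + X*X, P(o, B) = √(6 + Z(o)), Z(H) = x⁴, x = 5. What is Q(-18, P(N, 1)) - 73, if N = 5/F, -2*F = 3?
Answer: 558 - 18*√631 ≈ 105.85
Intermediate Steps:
F = -3/2 (F = -½*3 = -3/2 ≈ -1.5000)
Z(H) = 625 (Z(H) = 5⁴ = 625)
N = -10/3 (N = 5/(-3/2) = 5*(-⅔) = -10/3 ≈ -3.3333)
P(o, B) = √631 (P(o, B) = √(6 + 625) = √631)
Q(U, X) = X² + U*X (Q(U, X) = U*X + X² = X² + U*X)
Q(-18, P(N, 1)) - 73 = √631*(-18 + √631) - 73 = -73 + √631*(-18 + √631)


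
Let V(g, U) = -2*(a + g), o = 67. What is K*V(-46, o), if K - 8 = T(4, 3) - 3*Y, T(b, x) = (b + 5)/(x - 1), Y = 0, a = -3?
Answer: 1225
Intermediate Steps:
T(b, x) = (5 + b)/(-1 + x)
V(g, U) = 6 - 2*g (V(g, U) = -2*(-3 + g) = 6 - 2*g)
K = 25/2 (K = 8 + ((5 + 4)/(-1 + 3) - 3*0) = 8 + (9/2 + 0) = 8 + 9/2 = 25/2 ≈ 12.500)
K*V(-46, o) = 25*(6 - 2*(-46))/2 = 25*(6 + 92)/2 = (25/2)*98 = 1225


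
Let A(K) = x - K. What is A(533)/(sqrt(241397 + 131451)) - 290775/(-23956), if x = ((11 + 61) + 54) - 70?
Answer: 290775/23956 - 477*sqrt(23303)/93212 ≈ 11.357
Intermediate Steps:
x = 56 (x = (72 + 54) - 70 = 126 - 70 = 56)
A(K) = 56 - K
A(533)/(sqrt(241397 + 131451)) - 290775/(-23956) = (56 - 1*533)/(sqrt(241397 + 131451)) - 290775/(-23956) = (56 - 533)/(sqrt(372848)) - 290775*(-1/23956) = -477*sqrt(23303)/93212 + 290775/23956 = 290775/23956 - 477*sqrt(23303)/93212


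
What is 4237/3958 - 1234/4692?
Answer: 1874479/2321367 ≈ 0.80749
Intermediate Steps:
4237/3958 - 1234/4692 = 4237*(1/3958) - 1234*1/4692 = 4237/3958 - 617/2346 = 1874479/2321367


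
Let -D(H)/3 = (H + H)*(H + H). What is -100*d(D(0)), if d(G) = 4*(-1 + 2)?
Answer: -400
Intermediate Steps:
D(H) = -12*H² (D(H) = -3*(H + H)*(H + H) = -3*2*H*2*H = -12*H²)
d(G) = 4 (d(G) = 4*1 = 4)
-100*d(D(0)) = -100*4 = -400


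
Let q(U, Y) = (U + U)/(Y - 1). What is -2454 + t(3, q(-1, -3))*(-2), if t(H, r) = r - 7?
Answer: -2441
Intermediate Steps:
q(U, Y) = 2*U/(-1 + Y) (q(U, Y) = (2*U)/(-1 + Y) = 2*U/(-1 + Y))
t(H, r) = -7 + r
-2454 + t(3, q(-1, -3))*(-2) = -2454 + (-7 + 2*(-1)/(-1 - 3))*(-2) = -2454 + (-7 + 2*(-1)/(-4))*(-2) = -2454 + (-7 + 2*(-1)*(-¼))*(-2) = -2454 + (-7 + ½)*(-2) = -2454 - 13/2*(-2) = -2454 + 13 = -2441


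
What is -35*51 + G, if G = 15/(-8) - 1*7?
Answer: -14351/8 ≈ -1793.9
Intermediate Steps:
G = -71/8 (G = 15*(-⅛) - 7 = -15/8 - 7 = -71/8 ≈ -8.8750)
-35*51 + G = -35*51 - 71/8 = -1785 - 71/8 = -14351/8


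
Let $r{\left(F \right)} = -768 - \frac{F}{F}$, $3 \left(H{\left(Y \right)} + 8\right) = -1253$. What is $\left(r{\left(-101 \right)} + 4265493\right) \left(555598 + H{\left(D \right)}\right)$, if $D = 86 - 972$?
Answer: $\frac{7102970322308}{3} \approx 2.3677 \cdot 10^{12}$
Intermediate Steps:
$D = -886$
$H{\left(Y \right)} = - \frac{1277}{3}$ ($H{\left(Y \right)} = -8 + \frac{1}{3} \left(-1253\right) = -8 - \frac{1253}{3} = - \frac{1277}{3}$)
$r{\left(F \right)} = -769$ ($r{\left(F \right)} = -768 - 1 = -769$)
$\left(r{\left(-101 \right)} + 4265493\right) \left(555598 + H{\left(D \right)}\right) = \left(-769 + 4265493\right) \left(555598 - \frac{1277}{3}\right) = 4264724 \cdot \frac{1665517}{3} = \frac{7102970322308}{3}$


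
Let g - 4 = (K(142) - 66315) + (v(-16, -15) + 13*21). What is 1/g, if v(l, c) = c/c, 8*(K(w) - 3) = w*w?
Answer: -2/127027 ≈ -1.5745e-5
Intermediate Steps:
K(w) = 3 + w²/8 (K(w) = 3 + (w*w)/8 = 3 + w²/8)
v(l, c) = 1
g = -127027/2 (g = 4 + (((3 + (⅛)*142²) - 66315) + (1 + 13*21)) = 4 + (((3 + (⅛)*20164) - 66315) + (1 + 273)) = 4 + (((3 + 5041/2) - 66315) + 274) = 4 + ((5047/2 - 66315) + 274) = 4 + (-127583/2 + 274) = 4 - 127035/2 = -127027/2 ≈ -63514.)
1/g = 1/(-127027/2) = -2/127027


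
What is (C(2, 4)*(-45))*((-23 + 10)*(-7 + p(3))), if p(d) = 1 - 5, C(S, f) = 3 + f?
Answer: -45045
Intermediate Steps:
p(d) = -4
(C(2, 4)*(-45))*((-23 + 10)*(-7 + p(3))) = ((3 + 4)*(-45))*((-23 + 10)*(-7 - 4)) = (7*(-45))*(-13*(-11)) = -315*143 = -45045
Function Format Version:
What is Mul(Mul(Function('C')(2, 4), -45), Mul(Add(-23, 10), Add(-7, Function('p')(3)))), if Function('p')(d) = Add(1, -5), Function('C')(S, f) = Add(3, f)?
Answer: -45045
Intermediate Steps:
Function('p')(d) = -4
Mul(Mul(Function('C')(2, 4), -45), Mul(Add(-23, 10), Add(-7, Function('p')(3)))) = Mul(Mul(Add(3, 4), -45), Mul(Add(-23, 10), Add(-7, -4))) = Mul(Mul(7, -45), Mul(-13, -11)) = Mul(-315, 143) = -45045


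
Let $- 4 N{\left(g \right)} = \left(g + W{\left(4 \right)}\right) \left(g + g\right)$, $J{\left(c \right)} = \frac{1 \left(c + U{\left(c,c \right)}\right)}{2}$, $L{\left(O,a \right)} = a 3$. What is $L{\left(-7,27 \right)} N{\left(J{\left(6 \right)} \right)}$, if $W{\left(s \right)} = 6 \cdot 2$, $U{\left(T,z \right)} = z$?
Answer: $-4374$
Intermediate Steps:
$W{\left(s \right)} = 12$
$L{\left(O,a \right)} = 3 a$
$J{\left(c \right)} = c$ ($J{\left(c \right)} = \frac{1 \left(c + c\right)}{2} = 1 \cdot 2 c \frac{1}{2} = 2 c \frac{1}{2} = c$)
$N{\left(g \right)} = - \frac{g \left(12 + g\right)}{2}$ ($N{\left(g \right)} = - \frac{\left(g + 12\right) \left(g + g\right)}{4} = - \frac{\left(12 + g\right) 2 g}{4} = - \frac{2 g \left(12 + g\right)}{4} = - \frac{g \left(12 + g\right)}{2}$)
$L{\left(-7,27 \right)} N{\left(J{\left(6 \right)} \right)} = 3 \cdot 27 \left(\left(- \frac{1}{2}\right) 6 \left(12 + 6\right)\right) = 81 \left(\left(- \frac{1}{2}\right) 6 \cdot 18\right) = 81 \left(-54\right) = -4374$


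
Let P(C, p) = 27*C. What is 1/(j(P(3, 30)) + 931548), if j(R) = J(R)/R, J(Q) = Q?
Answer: 1/931549 ≈ 1.0735e-6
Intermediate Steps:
j(R) = 1 (j(R) = R/R = 1)
1/(j(P(3, 30)) + 931548) = 1/(1 + 931548) = 1/931549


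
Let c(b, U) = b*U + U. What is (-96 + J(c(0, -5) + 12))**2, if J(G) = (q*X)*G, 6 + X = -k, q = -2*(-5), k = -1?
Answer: 198916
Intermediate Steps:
c(b, U) = U + U*b (c(b, U) = U*b + U = U + U*b)
q = 10
X = -5 (X = -6 - 1*(-1) = -6 + 1 = -5)
J(G) = -50*G (J(G) = (10*(-5))*G = -50*G)
(-96 + J(c(0, -5) + 12))**2 = (-96 - 50*(-5*(1 + 0) + 12))**2 = (-96 - 50*(-5*1 + 12))**2 = (-96 - 50*(-5 + 12))**2 = (-96 - 50*7)**2 = (-96 - 350)**2 = (-446)**2 = 198916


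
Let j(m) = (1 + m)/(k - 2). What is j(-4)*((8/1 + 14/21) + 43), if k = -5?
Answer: 155/7 ≈ 22.143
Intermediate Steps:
j(m) = -1/7 - m/7 (j(m) = (1 + m)/(-5 - 2) = (1 + m)/(-7) = (1 + m)*(-1/7) = -1/7 - m/7)
j(-4)*((8/1 + 14/21) + 43) = (-1/7 - 1/7*(-4))*((8/1 + 14/21) + 43) = (-1/7 + 4/7)*((8*1 + 14*(1/21)) + 43) = 3*((8 + 2/3) + 43)/7 = 3*(26/3 + 43)/7 = (3/7)*(155/3) = 155/7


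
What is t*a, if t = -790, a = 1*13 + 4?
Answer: -13430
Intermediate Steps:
a = 17 (a = 13 + 4 = 17)
t*a = -790*17 = -13430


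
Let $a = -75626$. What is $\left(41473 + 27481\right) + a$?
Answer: $-6672$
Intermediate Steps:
$\left(41473 + 27481\right) + a = \left(41473 + 27481\right) - 75626 = 68954 - 75626 = -6672$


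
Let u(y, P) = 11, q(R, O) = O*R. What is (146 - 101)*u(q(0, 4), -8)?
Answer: 495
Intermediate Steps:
(146 - 101)*u(q(0, 4), -8) = (146 - 101)*11 = 45*11 = 495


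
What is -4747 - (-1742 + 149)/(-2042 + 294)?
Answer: -8299349/1748 ≈ -4747.9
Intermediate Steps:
-4747 - (-1742 + 149)/(-2042 + 294) = -4747 - (-1593)/(-1748) = -4747 - (-1593)*(-1)/1748 = -4747 - 1*1593/1748 = -4747 - 1593/1748 = -8299349/1748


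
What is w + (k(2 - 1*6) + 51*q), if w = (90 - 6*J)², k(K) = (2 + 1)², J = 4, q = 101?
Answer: 9516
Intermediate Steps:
k(K) = 9 (k(K) = 3² = 9)
w = 4356 (w = (90 - 6*4)² = (90 - 24)² = 66² = 4356)
w + (k(2 - 1*6) + 51*q) = 4356 + (9 + 51*101) = 4356 + (9 + 5151) = 4356 + 5160 = 9516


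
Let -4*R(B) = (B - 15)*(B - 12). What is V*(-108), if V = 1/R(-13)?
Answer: 108/175 ≈ 0.61714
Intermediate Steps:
R(B) = -(-15 + B)*(-12 + B)/4 (R(B) = -(B - 15)*(B - 12)/4 = -(-15 + B)*(-12 + B)/4)
V = -1/175 (V = 1/(-45 - ¼*(-13)² + (27/4)*(-13)) = 1/(-45 - ¼*169 - 351/4) = 1/(-45 - 169/4 - 351/4) = 1/(-175) = -1/175 ≈ -0.0057143)
V*(-108) = -1/175*(-108) = 108/175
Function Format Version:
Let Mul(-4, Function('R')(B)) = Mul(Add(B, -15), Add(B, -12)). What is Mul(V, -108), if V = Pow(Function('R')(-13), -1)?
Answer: Rational(108, 175) ≈ 0.61714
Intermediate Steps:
Function('R')(B) = Mul(Rational(-1, 4), Add(-15, B), Add(-12, B)) (Function('R')(B) = Mul(Rational(-1, 4), Mul(Add(B, -15), Add(B, -12))) = Mul(Rational(-1, 4), Mul(Add(-15, B), Add(-12, B))) = Mul(Rational(-1, 4), Add(-15, B), Add(-12, B)))
V = Rational(-1, 175) (V = Pow(Add(-45, Mul(Rational(-1, 4), Pow(-13, 2)), Mul(Rational(27, 4), -13)), -1) = Pow(Add(-45, Mul(Rational(-1, 4), 169), Rational(-351, 4)), -1) = Pow(Add(-45, Rational(-169, 4), Rational(-351, 4)), -1) = Pow(-175, -1) = Rational(-1, 175) ≈ -0.0057143)
Mul(V, -108) = Mul(Rational(-1, 175), -108) = Rational(108, 175)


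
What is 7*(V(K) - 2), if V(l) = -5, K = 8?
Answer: -49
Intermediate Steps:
7*(V(K) - 2) = 7*(-5 - 2) = 7*(-7) = -49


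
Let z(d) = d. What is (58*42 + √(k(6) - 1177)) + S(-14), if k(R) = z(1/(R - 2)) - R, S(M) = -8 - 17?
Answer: 2411 + I*√4731/2 ≈ 2411.0 + 34.391*I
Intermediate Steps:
S(M) = -25
k(R) = 1/(-2 + R) - R (k(R) = 1/(R - 2) - R = 1/(-2 + R) - R)
(58*42 + √(k(6) - 1177)) + S(-14) = (58*42 + √((1 - 1*6*(-2 + 6))/(-2 + 6) - 1177)) - 25 = (2436 + √((1 - 1*6*4)/4 - 1177)) - 25 = (2436 + √((1 - 24)/4 - 1177)) - 25 = (2436 + √((¼)*(-23) - 1177)) - 25 = (2436 + √(-23/4 - 1177)) - 25 = (2436 + √(-4731/4)) - 25 = (2436 + I*√4731/2) - 25 = 2411 + I*√4731/2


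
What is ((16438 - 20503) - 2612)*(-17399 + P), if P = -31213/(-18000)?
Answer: 2090907804799/18000 ≈ 1.1616e+8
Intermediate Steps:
P = 31213/18000 (P = -31213*(-1/18000) = 31213/18000 ≈ 1.7341)
((16438 - 20503) - 2612)*(-17399 + P) = ((16438 - 20503) - 2612)*(-17399 + 31213/18000) = (-4065 - 2612)*(-313150787/18000) = -6677*(-313150787/18000) = 2090907804799/18000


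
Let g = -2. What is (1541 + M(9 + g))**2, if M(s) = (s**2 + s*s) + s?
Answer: 2709316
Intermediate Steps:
M(s) = s + 2*s**2 (M(s) = (s**2 + s**2) + s = 2*s**2 + s = s + 2*s**2)
(1541 + M(9 + g))**2 = (1541 + (9 - 2)*(1 + 2*(9 - 2)))**2 = (1541 + 7*(1 + 2*7))**2 = (1541 + 7*(1 + 14))**2 = (1541 + 7*15)**2 = (1541 + 105)**2 = 1646**2 = 2709316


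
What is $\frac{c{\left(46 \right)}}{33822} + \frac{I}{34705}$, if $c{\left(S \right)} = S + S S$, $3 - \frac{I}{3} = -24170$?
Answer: $\frac{1263884914}{586896255} \approx 2.1535$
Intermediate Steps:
$I = 72519$ ($I = 9 - -72510 = 9 + 72510 = 72519$)
$c{\left(S \right)} = S + S^{2}$
$\frac{c{\left(46 \right)}}{33822} + \frac{I}{34705} = \frac{46 \left(1 + 46\right)}{33822} + \frac{72519}{34705} = 46 \cdot 47 \cdot \frac{1}{33822} + 72519 \cdot \frac{1}{34705} = 2162 \cdot \frac{1}{33822} + \frac{72519}{34705} = \frac{1081}{16911} + \frac{72519}{34705} = \frac{1263884914}{586896255}$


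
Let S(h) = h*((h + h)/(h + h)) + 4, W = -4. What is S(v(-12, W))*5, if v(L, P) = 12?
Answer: 80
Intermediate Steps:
S(h) = 4 + h (S(h) = h*((2*h)/((2*h))) + 4 = h*((2*h)*(1/(2*h))) + 4 = h*1 + 4 = h + 4 = 4 + h)
S(v(-12, W))*5 = (4 + 12)*5 = 16*5 = 80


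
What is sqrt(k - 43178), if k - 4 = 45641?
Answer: sqrt(2467) ≈ 49.669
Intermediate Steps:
k = 45645 (k = 4 + 45641 = 45645)
sqrt(k - 43178) = sqrt(45645 - 43178) = sqrt(2467)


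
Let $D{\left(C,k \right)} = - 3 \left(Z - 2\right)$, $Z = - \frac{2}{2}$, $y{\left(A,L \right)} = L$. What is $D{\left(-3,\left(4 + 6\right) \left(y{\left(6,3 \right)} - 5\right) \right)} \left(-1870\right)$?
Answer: $-16830$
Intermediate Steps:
$Z = -1$ ($Z = \left(-2\right) \frac{1}{2} = -1$)
$D{\left(C,k \right)} = 9$ ($D{\left(C,k \right)} = - 3 \left(-1 - 2\right) = \left(-3\right) \left(-3\right) = 9$)
$D{\left(-3,\left(4 + 6\right) \left(y{\left(6,3 \right)} - 5\right) \right)} \left(-1870\right) = 9 \left(-1870\right) = -16830$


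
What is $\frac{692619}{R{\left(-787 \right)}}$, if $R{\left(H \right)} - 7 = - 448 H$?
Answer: $\frac{692619}{352583} \approx 1.9644$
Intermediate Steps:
$R{\left(H \right)} = 7 - 448 H$
$\frac{692619}{R{\left(-787 \right)}} = \frac{692619}{7 - -352576} = \frac{692619}{7 + 352576} = \frac{692619}{352583}$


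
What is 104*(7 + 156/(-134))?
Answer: 40664/67 ≈ 606.93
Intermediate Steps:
104*(7 + 156/(-134)) = 104*(7 + 156*(-1/134)) = 104*(7 - 78/67) = 104*(391/67) = 40664/67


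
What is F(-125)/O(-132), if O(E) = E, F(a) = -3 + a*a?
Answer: -7811/66 ≈ -118.35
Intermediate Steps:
F(a) = -3 + a**2
F(-125)/O(-132) = (-3 + (-125)**2)/(-132) = (-3 + 15625)*(-1/132) = 15622*(-1/132) = -7811/66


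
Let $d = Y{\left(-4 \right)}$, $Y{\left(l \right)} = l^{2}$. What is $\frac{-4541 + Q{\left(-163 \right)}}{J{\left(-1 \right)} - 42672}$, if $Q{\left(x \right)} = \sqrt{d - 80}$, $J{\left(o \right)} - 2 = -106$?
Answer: $\frac{4541}{42776} - \frac{i}{5347} \approx 0.10616 - 0.00018702 i$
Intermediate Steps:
$d = 16$ ($d = \left(-4\right)^{2} = 16$)
$J{\left(o \right)} = -104$ ($J{\left(o \right)} = 2 - 106 = -104$)
$Q{\left(x \right)} = 8 i$ ($Q{\left(x \right)} = \sqrt{16 - 80} = \sqrt{-64} = 8 i$)
$\frac{-4541 + Q{\left(-163 \right)}}{J{\left(-1 \right)} - 42672} = \frac{-4541 + 8 i}{-104 - 42672} = \frac{-4541 + 8 i}{-42776} = \left(-4541 + 8 i\right) \left(- \frac{1}{42776}\right) = \frac{4541}{42776} - \frac{i}{5347}$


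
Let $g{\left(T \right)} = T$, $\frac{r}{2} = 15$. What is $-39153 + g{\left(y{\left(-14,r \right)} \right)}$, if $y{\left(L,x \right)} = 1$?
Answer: $-39152$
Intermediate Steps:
$r = 30$ ($r = 2 \cdot 15 = 30$)
$-39153 + g{\left(y{\left(-14,r \right)} \right)} = -39153 + 1 = -39152$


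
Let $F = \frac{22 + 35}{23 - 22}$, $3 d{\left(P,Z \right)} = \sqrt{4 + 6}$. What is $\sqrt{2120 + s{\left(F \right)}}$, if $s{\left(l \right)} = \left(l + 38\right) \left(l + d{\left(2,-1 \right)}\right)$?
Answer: $\frac{\sqrt{67815 + 285 \sqrt{10}}}{3} \approx 87.379$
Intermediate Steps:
$d{\left(P,Z \right)} = \frac{\sqrt{10}}{3}$ ($d{\left(P,Z \right)} = \frac{\sqrt{4 + 6}}{3} = \frac{\sqrt{10}}{3}$)
$F = 57$ ($F = \frac{57}{1} = 57 \cdot 1 = 57$)
$s{\left(l \right)} = \left(38 + l\right) \left(l + \frac{\sqrt{10}}{3}\right)$ ($s{\left(l \right)} = \left(l + 38\right) \left(l + \frac{\sqrt{10}}{3}\right) = \left(38 + l\right) \left(l + \frac{\sqrt{10}}{3}\right)$)
$\sqrt{2120 + s{\left(F \right)}} = \sqrt{2120 + \left(57^{2} + 38 \cdot 57 + \frac{38 \sqrt{10}}{3} + \frac{1}{3} \cdot 57 \sqrt{10}\right)} = \sqrt{2120 + \left(3249 + 2166 + \frac{38 \sqrt{10}}{3} + 19 \sqrt{10}\right)} = \sqrt{2120 + \left(5415 + \frac{95 \sqrt{10}}{3}\right)} = \sqrt{7535 + \frac{95 \sqrt{10}}{3}}$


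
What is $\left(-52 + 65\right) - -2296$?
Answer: $2309$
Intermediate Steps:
$\left(-52 + 65\right) - -2296 = 13 + 2296 = 2309$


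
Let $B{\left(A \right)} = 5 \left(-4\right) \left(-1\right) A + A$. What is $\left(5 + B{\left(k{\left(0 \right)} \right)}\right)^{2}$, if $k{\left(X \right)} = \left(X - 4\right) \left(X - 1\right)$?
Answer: $7921$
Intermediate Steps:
$k{\left(X \right)} = \left(-1 + X\right) \left(-4 + X\right)$ ($k{\left(X \right)} = \left(-4 + X\right) \left(-1 + X\right) = \left(-1 + X\right) \left(-4 + X\right)$)
$B{\left(A \right)} = 21 A$ ($B{\left(A \right)} = \left(-20\right) \left(-1\right) A + A = 20 A + A = 21 A$)
$\left(5 + B{\left(k{\left(0 \right)} \right)}\right)^{2} = \left(5 + 21 \left(4 + 0^{2} - 0\right)\right)^{2} = \left(5 + 21 \left(4 + 0 + 0\right)\right)^{2} = \left(5 + 21 \cdot 4\right)^{2} = \left(5 + 84\right)^{2} = 89^{2} = 7921$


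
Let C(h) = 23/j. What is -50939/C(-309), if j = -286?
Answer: 14568554/23 ≈ 6.3342e+5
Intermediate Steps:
C(h) = -23/286 (C(h) = 23/(-286) = 23*(-1/286) = -23/286)
-50939/C(-309) = -50939/(-23/286) = -50939*(-286/23) = 14568554/23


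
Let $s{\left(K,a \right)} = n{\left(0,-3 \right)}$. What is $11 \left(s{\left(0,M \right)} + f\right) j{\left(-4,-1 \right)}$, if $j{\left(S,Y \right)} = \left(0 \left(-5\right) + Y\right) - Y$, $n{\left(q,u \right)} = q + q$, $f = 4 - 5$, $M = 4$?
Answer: $0$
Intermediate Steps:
$f = -1$ ($f = 4 - 5 = -1$)
$n{\left(q,u \right)} = 2 q$
$s{\left(K,a \right)} = 0$ ($s{\left(K,a \right)} = 2 \cdot 0 = 0$)
$j{\left(S,Y \right)} = 0$ ($j{\left(S,Y \right)} = \left(0 + Y\right) - Y = Y - Y = 0$)
$11 \left(s{\left(0,M \right)} + f\right) j{\left(-4,-1 \right)} = 11 \left(0 - 1\right) 0 = 11 \left(-1\right) 0 = \left(-11\right) 0 = 0$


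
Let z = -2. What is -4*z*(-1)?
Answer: -8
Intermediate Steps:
-4*z*(-1) = -4*(-2)*(-1) = 8*(-1) = -8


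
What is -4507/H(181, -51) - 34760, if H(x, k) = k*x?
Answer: -320865053/9231 ≈ -34760.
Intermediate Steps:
-4507/H(181, -51) - 34760 = -4507/((-51*181)) - 34760 = -4507/(-9231) - 34760 = -4507*(-1/9231) - 34760 = 4507/9231 - 34760 = -320865053/9231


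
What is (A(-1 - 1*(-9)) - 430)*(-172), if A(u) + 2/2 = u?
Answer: 72756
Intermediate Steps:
A(u) = -1 + u
(A(-1 - 1*(-9)) - 430)*(-172) = ((-1 + (-1 - 1*(-9))) - 430)*(-172) = ((-1 + (-1 + 9)) - 430)*(-172) = ((-1 + 8) - 430)*(-172) = (7 - 430)*(-172) = -423*(-172) = 72756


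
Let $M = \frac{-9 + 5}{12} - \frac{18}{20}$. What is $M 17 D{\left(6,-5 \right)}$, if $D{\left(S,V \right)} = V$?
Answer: $\frac{629}{6} \approx 104.83$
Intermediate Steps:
$M = - \frac{37}{30}$ ($M = \left(-4\right) \frac{1}{12} - \frac{9}{10} = - \frac{1}{3} - \frac{9}{10} = - \frac{37}{30} \approx -1.2333$)
$M 17 D{\left(6,-5 \right)} = \left(- \frac{37}{30}\right) 17 \left(-5\right) = \left(- \frac{629}{30}\right) \left(-5\right) = \frac{629}{6}$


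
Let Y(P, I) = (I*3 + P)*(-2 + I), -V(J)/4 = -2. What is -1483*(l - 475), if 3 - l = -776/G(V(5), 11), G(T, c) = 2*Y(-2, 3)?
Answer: 4324428/7 ≈ 6.1778e+5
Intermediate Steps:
V(J) = 8 (V(J) = -4*(-2) = 8)
Y(P, I) = (-2 + I)*(P + 3*I) (Y(P, I) = (3*I + P)*(-2 + I) = (P + 3*I)*(-2 + I) = (-2 + I)*(P + 3*I))
G(T, c) = 14 (G(T, c) = 2*(-6*3 - 2*(-2) + 3*3² + 3*(-2)) = 2*(-18 + 4 + 3*9 - 6) = 2*(-18 + 4 + 27 - 6) = 2*7 = 14)
l = 409/7 (l = 3 - (-776)/14 = 3 - 1*(-388/7) = 3 + 388/7 = 409/7 ≈ 58.429)
-1483*(l - 475) = -1483*(409/7 - 475) = -1483*(-2916/7) = 4324428/7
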